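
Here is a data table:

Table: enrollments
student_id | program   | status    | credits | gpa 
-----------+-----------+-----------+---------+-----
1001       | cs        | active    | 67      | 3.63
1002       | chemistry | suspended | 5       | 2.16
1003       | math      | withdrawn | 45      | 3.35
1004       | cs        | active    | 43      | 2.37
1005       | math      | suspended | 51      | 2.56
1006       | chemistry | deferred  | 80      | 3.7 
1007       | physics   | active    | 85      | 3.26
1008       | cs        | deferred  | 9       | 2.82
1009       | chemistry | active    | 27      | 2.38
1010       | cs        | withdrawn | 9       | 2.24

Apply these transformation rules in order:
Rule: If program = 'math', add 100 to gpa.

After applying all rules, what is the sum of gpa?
228.47

Step 1: Count records where program = 'math': 2
Step 2: Total bonus added: 2 × 100 = 200
Step 3: Original sum of gpa: 28.47
Step 4: Final sum = 28.47 + 200 = 228.47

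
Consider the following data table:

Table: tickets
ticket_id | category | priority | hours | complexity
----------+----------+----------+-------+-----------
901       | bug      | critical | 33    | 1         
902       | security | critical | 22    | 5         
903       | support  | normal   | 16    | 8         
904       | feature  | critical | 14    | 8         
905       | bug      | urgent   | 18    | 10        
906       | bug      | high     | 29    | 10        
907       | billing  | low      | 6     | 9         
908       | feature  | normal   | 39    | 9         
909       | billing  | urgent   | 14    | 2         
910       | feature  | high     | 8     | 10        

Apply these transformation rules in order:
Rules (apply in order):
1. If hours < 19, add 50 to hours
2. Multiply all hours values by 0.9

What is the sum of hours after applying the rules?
449.1

Step 1: Apply Rule 1 - Add 50 to records with hours < 19
  - 6 records affected: 76 + (6 × 50) = 376
  - Unaffected records: 123
  - Sum after Rule 1: 499
Step 2: Apply Rule 2 - Multiply all by 0.9
  - 499 × 0.9 = 449.1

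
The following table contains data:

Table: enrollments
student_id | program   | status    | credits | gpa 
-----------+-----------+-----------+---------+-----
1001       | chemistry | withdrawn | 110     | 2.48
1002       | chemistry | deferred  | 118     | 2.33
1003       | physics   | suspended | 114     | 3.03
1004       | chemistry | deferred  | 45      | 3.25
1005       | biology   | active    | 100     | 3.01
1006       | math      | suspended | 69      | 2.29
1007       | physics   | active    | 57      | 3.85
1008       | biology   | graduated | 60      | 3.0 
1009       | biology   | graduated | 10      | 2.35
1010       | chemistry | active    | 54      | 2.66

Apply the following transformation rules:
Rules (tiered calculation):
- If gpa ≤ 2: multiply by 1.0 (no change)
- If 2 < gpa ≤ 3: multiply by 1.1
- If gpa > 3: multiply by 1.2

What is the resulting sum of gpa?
32.39

Step 1: Tier 1 (gpa ≤ 2): 0 records, sum = 0 × 1.0 = 0.0
Step 2: Tier 2 (2 < gpa ≤ 3): 6 records, sum = 15.11 × 1.1 = 16.62
Step 3: Tier 3 (gpa > 3): 4 records, sum = 13.14 × 1.2 = 15.77
Step 4: Final sum = 0.0 + 16.62 + 15.77 = 32.39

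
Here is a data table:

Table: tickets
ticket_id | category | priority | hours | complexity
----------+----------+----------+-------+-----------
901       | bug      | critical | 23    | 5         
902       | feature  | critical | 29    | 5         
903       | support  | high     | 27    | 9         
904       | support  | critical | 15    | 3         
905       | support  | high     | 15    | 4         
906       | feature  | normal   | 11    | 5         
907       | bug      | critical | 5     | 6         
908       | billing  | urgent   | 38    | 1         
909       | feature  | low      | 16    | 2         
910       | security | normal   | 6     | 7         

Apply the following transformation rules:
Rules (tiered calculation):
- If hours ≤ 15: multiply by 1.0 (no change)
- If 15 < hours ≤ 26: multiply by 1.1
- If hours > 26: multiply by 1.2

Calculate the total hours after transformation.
207.7

Step 1: Tier 1 (hours ≤ 15): 5 records, sum = 52 × 1.0 = 52.0
Step 2: Tier 2 (15 < hours ≤ 26): 2 records, sum = 39 × 1.1 = 42.9
Step 3: Tier 3 (hours > 26): 3 records, sum = 94 × 1.2 = 112.8
Step 4: Final sum = 52.0 + 42.9 + 112.8 = 207.7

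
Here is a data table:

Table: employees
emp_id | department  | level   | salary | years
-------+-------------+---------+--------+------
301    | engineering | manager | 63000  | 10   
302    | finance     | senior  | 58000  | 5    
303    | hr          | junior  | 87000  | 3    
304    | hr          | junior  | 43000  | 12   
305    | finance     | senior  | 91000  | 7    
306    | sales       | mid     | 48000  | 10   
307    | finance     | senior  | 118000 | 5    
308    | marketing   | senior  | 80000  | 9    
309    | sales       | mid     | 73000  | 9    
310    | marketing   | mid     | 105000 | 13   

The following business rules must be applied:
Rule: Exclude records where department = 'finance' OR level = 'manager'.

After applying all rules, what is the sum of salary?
436000

Step 1: Find records where department = 'finance' OR level = 'manager'
Step 2: 4 records match, summing to 330000
Step 3: Original sum: 766000
Step 4: Remaining sum = 766000 - 330000 = 436000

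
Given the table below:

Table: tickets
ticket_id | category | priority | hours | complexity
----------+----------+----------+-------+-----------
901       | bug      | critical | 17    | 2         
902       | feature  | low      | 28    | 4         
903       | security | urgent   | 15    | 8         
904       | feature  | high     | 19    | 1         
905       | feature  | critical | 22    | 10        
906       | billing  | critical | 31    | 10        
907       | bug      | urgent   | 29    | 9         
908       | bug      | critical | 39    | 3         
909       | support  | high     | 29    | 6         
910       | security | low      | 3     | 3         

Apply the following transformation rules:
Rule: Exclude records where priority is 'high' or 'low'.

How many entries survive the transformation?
6

Step 1: Count records to exclude
  - 2 (high) + 2 (low) = 4 records
Step 2: Total records: 10
Step 3: Remaining = 10 - 4 = 6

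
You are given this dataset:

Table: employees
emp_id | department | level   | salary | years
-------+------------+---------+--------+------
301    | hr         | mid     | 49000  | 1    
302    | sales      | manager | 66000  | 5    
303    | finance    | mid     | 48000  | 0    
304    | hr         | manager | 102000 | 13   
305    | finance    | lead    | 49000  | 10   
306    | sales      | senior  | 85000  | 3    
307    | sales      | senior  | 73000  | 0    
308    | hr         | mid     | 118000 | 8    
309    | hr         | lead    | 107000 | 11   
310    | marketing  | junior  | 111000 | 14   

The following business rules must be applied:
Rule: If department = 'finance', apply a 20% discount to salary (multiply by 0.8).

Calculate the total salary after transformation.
788600.0

Step 1: Records with department = 'finance' have total salary = 97000
Step 2: Apply multiplier: 97000 × 0.8 = 77600.0
Step 3: Other records total: 711000
Step 4: Final sum = 77600.0 + 711000 = 788600.0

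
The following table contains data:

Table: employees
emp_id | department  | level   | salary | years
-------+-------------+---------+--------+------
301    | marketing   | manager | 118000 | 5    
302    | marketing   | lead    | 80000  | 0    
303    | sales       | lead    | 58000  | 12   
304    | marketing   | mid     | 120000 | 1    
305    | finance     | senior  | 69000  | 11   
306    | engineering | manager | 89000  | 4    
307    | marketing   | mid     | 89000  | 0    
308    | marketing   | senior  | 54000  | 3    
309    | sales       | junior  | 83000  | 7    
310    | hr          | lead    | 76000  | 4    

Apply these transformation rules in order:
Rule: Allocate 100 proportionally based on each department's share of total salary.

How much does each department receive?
engineering: 10.65, finance: 8.25, hr: 9.09, marketing: 55.14, sales: 16.87

Step 1: Calculate total salary = 836000
Step 2: Calculate each department's proportion:
  engineering: 89000/836000 = 10.65% → 10.65
  finance: 69000/836000 = 8.25% → 8.25
  hr: 76000/836000 = 9.09% → 9.09
  marketing: 461000/836000 = 55.14% → 55.14
  sales: 141000/836000 = 16.87% → 16.87
Step 3: Verify: sum of allocations ≈ 100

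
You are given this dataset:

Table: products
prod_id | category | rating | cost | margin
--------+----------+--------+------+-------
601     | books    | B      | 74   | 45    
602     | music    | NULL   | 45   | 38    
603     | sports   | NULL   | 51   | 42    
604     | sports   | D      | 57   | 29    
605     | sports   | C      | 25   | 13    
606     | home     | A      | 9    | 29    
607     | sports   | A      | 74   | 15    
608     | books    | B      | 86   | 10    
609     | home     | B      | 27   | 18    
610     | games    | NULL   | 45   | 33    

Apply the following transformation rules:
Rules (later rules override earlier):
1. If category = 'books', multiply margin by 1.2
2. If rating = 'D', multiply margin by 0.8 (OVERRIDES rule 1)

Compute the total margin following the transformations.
277.2

Step 1: Rule 2 takes priority for records with rating = 'D'
  - 1 records: 29 × 0.8 = 23.2
Step 2: Rule 1 applies to remaining records with category = 'books'
  - 2 records: 55 × 1.2 = 66.0
Step 3: Other records unchanged: 188
Step 4: Final sum = 23.2 + 66.0 + 188 = 277.2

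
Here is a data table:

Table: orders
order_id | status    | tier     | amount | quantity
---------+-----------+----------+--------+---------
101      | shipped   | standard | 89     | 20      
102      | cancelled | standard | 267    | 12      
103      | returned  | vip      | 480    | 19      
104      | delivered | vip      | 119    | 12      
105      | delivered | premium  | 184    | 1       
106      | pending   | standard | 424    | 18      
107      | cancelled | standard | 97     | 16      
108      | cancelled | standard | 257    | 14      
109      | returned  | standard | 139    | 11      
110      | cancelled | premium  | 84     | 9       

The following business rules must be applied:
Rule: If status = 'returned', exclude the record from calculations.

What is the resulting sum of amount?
1521

Step 1: Identify records where status = 'returned'
Step 2: The excluded records sum to 619
Step 3: Original total amount = 2140
Step 4: Remaining total = 2140 - 619 = 1521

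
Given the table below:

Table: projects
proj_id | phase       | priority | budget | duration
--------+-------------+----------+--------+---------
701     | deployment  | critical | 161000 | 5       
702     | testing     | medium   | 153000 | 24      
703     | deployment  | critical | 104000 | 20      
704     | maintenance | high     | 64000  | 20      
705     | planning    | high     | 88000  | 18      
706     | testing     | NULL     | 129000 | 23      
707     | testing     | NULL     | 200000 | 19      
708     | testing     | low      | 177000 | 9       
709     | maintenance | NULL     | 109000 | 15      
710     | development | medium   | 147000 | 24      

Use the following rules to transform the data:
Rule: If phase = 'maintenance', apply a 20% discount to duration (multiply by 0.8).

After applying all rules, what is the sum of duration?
170.0

Step 1: Records with phase = 'maintenance' have total duration = 35
Step 2: Apply multiplier: 35 × 0.8 = 28.0
Step 3: Other records total: 142
Step 4: Final sum = 28.0 + 142 = 170.0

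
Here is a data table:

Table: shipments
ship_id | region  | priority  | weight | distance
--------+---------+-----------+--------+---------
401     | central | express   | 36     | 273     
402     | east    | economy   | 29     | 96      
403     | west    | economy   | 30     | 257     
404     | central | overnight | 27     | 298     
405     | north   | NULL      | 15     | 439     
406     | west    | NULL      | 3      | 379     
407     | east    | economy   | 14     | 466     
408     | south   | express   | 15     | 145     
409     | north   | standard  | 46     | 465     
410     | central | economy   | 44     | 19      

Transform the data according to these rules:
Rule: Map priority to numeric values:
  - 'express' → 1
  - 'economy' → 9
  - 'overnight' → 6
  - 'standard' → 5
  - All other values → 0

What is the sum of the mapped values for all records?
49

Step 1: Apply mapping to each record
Step 2: Count by status:
  'express': 2 records × 1 = 2
  'economy': 4 records × 9 = 36
  'overnight': 1 records × 6 = 6
  'standard': 1 records × 5 = 5
Step 3: Sum all mapped values = 49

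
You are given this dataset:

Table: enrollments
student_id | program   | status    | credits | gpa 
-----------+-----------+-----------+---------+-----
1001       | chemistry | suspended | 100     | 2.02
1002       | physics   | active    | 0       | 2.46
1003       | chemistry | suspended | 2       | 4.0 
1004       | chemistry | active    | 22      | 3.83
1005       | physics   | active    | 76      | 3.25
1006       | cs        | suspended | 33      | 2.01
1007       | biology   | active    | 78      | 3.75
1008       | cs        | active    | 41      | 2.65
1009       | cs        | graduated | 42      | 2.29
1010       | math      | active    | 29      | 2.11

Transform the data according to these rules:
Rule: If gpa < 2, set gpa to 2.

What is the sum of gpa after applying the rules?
28.37

Step 1: 0 records have gpa < 2
Step 2: These records originally summed to 0
Step 3: After setting to minimum: 0 × 2 = 0
Step 4: Unaffected records sum: 28.37
Step 5: Final sum = 0 + 28.37 = 28.37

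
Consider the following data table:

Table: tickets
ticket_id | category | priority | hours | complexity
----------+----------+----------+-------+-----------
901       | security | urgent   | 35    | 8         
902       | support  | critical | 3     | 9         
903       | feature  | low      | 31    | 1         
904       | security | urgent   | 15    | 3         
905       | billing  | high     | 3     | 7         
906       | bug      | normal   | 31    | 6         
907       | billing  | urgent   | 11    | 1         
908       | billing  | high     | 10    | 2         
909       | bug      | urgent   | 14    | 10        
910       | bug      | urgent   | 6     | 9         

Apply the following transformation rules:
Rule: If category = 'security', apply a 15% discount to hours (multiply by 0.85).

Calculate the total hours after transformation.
151.5

Step 1: Records with category = 'security' have total hours = 50
Step 2: Apply multiplier: 50 × 0.85 = 42.5
Step 3: Other records total: 109
Step 4: Final sum = 42.5 + 109 = 151.5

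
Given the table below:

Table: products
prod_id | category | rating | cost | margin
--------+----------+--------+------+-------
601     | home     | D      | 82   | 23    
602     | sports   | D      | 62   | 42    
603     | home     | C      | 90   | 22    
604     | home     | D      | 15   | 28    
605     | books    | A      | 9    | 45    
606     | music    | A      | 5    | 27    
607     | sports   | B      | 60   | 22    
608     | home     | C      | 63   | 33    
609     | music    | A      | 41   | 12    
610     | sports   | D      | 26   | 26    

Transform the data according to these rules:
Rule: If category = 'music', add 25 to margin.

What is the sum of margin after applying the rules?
330

Step 1: Count records where category = 'music': 2
Step 2: Total bonus added: 2 × 25 = 50
Step 3: Original sum of margin: 280
Step 4: Final sum = 280 + 50 = 330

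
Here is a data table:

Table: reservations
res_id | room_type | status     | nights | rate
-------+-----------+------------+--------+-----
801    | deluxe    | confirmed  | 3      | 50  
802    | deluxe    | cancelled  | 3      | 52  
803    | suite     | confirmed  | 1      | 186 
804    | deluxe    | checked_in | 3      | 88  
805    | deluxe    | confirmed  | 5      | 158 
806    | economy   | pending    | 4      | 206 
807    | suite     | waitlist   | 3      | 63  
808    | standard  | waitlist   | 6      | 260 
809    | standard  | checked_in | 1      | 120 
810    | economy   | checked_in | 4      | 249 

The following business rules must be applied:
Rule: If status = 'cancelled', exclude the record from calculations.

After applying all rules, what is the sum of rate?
1380

Step 1: Identify records where status = 'cancelled'
Step 2: The excluded records sum to 52
Step 3: Original total rate = 1432
Step 4: Remaining total = 1432 - 52 = 1380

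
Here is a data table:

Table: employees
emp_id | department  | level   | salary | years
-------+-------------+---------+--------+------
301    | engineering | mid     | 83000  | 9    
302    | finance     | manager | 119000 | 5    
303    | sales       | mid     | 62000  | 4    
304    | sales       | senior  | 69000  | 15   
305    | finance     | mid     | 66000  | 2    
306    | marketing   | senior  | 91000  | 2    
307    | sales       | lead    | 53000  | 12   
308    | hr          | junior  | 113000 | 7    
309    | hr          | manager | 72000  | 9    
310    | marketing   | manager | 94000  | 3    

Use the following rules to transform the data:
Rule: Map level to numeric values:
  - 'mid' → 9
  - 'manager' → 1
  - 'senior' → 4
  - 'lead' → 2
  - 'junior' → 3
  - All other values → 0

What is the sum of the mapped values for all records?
43

Step 1: Apply mapping to each record
Step 2: Count by status:
  'mid': 3 records × 9 = 27
  'manager': 3 records × 1 = 3
  'senior': 2 records × 4 = 8
  'lead': 1 records × 2 = 2
  'junior': 1 records × 3 = 3
Step 3: Sum all mapped values = 43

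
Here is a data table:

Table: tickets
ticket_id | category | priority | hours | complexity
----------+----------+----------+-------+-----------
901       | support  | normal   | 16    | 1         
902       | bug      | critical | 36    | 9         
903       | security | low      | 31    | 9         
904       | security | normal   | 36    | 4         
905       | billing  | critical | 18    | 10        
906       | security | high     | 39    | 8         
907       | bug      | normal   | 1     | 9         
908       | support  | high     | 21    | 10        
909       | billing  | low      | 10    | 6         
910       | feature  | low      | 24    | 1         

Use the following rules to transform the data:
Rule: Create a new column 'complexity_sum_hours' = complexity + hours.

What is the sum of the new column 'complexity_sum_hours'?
299

Step 1: For each record, compute complexity + hours
Example calculations:
  1 + 16 = 17
  9 + 36 = 45
  9 + 31 = 40
  ...
Step 2: Sum all derived values
Step 3: Total = 299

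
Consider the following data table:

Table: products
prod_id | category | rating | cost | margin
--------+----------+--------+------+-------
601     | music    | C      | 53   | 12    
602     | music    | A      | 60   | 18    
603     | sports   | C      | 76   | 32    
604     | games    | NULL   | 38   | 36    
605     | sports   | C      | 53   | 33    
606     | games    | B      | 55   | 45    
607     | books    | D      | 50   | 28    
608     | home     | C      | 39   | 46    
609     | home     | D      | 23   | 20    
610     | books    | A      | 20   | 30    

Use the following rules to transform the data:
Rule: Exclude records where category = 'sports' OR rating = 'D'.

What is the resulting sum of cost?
265

Step 1: Find records where category = 'sports' OR rating = 'D'
Step 2: 4 records match, summing to 202
Step 3: Original sum: 467
Step 4: Remaining sum = 467 - 202 = 265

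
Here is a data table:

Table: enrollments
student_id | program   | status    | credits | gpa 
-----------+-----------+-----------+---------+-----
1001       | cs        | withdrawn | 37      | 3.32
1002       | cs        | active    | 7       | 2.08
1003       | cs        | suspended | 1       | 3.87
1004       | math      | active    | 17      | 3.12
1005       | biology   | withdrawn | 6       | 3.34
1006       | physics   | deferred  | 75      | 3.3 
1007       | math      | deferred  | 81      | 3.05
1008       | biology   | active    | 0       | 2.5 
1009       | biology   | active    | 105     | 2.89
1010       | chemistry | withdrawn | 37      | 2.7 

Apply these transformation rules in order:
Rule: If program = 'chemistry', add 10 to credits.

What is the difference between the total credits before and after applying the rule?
10

Step 1: Original sum of credits = 366
Step 2: 1 records have program = 'chemistry'
Step 3: Each affected record changes by 10
Step 4: Total change = 1 × 10 = 10
Step 5: New sum = 366 + 10 = 376
Step 6: Difference = |376 - 366| = 10
        (Sum increased by 10)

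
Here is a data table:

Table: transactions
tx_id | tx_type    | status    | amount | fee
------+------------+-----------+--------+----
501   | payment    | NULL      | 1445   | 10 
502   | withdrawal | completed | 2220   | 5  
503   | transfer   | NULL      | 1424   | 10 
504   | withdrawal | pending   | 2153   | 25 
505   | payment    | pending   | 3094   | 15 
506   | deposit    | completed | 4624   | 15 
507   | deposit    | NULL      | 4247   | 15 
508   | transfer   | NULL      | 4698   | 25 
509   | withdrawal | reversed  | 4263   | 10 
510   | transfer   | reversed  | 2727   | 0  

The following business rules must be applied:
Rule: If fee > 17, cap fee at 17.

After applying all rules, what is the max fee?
17

Step 1: Original maximum fee = 25
Step 2: Apply cap at 17
Step 3: 2 records had fee > 17 and were capped
Step 4: Maximum after transformation = 17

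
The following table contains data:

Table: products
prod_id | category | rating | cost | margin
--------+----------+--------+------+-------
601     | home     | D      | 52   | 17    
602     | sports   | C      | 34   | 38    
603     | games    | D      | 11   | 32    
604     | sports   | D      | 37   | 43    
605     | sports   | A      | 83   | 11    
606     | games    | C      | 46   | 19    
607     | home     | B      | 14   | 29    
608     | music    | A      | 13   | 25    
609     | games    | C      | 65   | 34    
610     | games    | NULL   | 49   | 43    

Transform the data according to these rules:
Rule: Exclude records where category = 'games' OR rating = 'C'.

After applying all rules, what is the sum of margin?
125

Step 1: Find records where category = 'games' OR rating = 'C'
Step 2: 5 records match, summing to 166
Step 3: Original sum: 291
Step 4: Remaining sum = 291 - 166 = 125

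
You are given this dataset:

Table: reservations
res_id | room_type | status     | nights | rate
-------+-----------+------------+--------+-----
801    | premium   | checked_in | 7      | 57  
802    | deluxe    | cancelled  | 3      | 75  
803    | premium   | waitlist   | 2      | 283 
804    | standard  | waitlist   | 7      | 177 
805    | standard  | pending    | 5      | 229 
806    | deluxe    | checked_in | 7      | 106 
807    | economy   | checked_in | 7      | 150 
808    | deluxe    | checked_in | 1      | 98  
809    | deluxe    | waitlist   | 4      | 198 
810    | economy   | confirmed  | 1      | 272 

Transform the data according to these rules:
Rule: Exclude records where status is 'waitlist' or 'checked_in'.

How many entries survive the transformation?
3

Step 1: Count records to exclude
  - 3 (waitlist) + 4 (checked_in) = 7 records
Step 2: Total records: 10
Step 3: Remaining = 10 - 7 = 3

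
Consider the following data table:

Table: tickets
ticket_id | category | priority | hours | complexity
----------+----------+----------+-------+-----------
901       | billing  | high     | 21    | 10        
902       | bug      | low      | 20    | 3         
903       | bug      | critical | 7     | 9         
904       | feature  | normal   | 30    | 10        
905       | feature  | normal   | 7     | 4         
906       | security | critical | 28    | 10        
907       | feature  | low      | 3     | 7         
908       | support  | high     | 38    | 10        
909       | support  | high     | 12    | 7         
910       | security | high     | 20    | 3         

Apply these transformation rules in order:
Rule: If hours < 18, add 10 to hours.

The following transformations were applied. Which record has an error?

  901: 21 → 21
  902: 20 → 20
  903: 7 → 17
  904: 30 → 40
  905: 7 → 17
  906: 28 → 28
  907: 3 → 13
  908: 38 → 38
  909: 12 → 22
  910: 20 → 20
Record 904 has an error. The correct transformed value should be 30, not 40.

Step 1: Check each record against the rule
Step 2: Record 904 has hours = 30
Step 3: Since 30 >= 18, the bonus should not have been applied
Step 4: Correct value = 30, but claimed value = 40
Conclusion: Record 904 has the error.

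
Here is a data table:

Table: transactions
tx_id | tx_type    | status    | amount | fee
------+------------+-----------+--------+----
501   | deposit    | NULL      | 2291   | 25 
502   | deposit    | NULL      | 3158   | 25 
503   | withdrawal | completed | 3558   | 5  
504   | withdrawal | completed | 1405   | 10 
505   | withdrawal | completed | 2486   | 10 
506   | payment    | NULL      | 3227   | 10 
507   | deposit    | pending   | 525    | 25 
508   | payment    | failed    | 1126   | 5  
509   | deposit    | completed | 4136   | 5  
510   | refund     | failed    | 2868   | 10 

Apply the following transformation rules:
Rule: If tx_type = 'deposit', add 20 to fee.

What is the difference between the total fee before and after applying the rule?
80

Step 1: Original sum of fee = 130
Step 2: 4 records have tx_type = 'deposit'
Step 3: Each affected record changes by 20
Step 4: Total change = 4 × 20 = 80
Step 5: New sum = 130 + 80 = 210
Step 6: Difference = |210 - 130| = 80
        (Sum increased by 80)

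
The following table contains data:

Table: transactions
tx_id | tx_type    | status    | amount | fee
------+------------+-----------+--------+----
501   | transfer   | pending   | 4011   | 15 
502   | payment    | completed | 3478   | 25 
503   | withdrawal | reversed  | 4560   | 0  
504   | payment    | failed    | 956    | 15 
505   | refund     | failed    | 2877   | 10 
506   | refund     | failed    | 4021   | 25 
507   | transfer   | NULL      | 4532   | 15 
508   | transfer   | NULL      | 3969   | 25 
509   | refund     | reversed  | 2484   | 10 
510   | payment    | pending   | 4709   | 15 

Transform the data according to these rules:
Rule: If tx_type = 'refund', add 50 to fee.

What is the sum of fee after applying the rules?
305

Step 1: Count records where tx_type = 'refund': 3
Step 2: Total bonus added: 3 × 50 = 150
Step 3: Original sum of fee: 155
Step 4: Final sum = 155 + 150 = 305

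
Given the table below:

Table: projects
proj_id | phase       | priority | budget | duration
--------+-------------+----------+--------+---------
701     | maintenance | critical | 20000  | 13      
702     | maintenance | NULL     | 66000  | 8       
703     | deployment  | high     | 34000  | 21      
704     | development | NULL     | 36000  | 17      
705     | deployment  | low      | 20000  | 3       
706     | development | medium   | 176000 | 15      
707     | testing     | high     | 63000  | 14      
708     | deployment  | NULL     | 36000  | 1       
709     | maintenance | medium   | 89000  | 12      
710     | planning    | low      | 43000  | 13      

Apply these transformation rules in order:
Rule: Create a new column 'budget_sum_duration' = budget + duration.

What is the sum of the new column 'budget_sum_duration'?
583117

Step 1: For each record, compute budget + duration
Example calculations:
  20000 + 13 = 20013
  66000 + 8 = 66008
  34000 + 21 = 34021
  ...
Step 2: Sum all derived values
Step 3: Total = 583117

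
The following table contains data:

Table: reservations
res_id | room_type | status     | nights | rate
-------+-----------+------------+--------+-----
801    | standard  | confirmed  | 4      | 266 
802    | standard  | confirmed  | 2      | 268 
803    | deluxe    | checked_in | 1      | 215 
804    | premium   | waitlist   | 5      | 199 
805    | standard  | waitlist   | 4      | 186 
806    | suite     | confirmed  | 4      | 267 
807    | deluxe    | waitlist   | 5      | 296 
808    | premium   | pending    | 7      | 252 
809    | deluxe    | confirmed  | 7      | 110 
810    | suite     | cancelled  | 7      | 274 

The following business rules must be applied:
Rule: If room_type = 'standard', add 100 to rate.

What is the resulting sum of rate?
2633

Step 1: Count records where room_type = 'standard': 3
Step 2: Total bonus added: 3 × 100 = 300
Step 3: Original sum of rate: 2333
Step 4: Final sum = 2333 + 300 = 2633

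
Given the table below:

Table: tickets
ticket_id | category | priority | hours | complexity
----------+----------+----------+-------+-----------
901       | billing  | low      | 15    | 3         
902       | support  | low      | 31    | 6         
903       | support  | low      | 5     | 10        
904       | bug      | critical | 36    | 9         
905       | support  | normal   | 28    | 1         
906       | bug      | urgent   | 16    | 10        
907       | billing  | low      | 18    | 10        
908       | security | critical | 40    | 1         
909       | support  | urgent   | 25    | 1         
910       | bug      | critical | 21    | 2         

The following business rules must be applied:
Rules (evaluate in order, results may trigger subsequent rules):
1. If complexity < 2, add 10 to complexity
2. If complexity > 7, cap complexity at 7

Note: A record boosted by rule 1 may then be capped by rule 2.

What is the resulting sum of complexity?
60

Step 1: Apply rule 1 to records with complexity < 2
  - 3 records get bonus of 10
  - Of these, 3 records then exceed 7 and get capped
Step 2: Apply rule 2 to records with complexity > 7
  - 4 records (original) are capped
Step 3: Calculate final sum = 60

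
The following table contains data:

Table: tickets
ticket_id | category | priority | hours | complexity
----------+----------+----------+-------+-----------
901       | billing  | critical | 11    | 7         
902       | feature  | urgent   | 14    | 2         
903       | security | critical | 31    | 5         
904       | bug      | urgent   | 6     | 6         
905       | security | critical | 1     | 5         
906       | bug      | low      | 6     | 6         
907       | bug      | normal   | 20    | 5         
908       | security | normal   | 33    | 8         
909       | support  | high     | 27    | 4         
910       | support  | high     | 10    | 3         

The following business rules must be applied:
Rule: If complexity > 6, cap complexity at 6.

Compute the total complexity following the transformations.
48

Step 1: 2 records have complexity > 6
Step 2: These records originally summed to 15
Step 3: After capping: 2 × 6 = 12
Step 4: Unaffected records sum: 36
Step 5: Final sum = 12 + 36 = 48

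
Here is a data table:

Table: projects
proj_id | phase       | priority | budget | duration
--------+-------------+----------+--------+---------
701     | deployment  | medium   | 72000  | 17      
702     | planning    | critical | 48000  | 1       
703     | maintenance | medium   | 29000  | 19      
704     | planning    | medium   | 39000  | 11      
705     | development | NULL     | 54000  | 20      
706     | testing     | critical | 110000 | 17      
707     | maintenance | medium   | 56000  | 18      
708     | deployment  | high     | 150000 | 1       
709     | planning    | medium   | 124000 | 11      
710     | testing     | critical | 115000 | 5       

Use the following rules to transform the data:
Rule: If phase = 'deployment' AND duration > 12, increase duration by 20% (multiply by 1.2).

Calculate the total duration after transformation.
123.4

Step 1: Find records where phase = 'deployment' AND duration > 12
Step 2: 1 records match, summing to 17
Step 3: After multiplier: 17 × 1.2 = 20.4
Step 4: Unaffected records sum: 103
Step 5: Final sum = 20.4 + 103 = 123.4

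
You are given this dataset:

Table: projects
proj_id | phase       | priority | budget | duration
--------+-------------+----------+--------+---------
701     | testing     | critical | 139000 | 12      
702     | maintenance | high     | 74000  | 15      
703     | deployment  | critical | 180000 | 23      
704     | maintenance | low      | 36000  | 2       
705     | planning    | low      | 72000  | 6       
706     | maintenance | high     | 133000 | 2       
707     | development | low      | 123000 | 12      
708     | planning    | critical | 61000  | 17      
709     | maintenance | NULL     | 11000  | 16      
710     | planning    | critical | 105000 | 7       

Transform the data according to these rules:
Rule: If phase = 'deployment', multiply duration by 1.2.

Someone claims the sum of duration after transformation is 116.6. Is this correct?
Yes, the result is correct.

Step 1: Calculate the correct sum after transformation
Step 2: Apply multiplier 1.2 to records where phase = 'deployment'
Step 3: Correct result = 116.6
Step 4: Claimed result = 116.6
Step 5: 116.6 = 116.6 ✓
Conclusion: The claimed result is correct.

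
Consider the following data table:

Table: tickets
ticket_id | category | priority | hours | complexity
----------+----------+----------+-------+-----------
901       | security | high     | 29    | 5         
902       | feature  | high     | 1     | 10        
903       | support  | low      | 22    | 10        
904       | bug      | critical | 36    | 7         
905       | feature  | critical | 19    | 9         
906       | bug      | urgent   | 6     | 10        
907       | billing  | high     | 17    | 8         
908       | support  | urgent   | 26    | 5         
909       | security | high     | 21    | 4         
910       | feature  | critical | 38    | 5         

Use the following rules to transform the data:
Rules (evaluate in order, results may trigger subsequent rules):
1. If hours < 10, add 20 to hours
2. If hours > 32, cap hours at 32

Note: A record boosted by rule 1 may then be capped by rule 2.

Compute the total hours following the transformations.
245

Step 1: Apply rule 1 to records with hours < 10
  - 2 records get bonus of 20
  - Of these, 0 records then exceed 32 and get capped
Step 2: Apply rule 2 to records with hours > 32
  - 2 records (original) are capped
Step 3: Calculate final sum = 245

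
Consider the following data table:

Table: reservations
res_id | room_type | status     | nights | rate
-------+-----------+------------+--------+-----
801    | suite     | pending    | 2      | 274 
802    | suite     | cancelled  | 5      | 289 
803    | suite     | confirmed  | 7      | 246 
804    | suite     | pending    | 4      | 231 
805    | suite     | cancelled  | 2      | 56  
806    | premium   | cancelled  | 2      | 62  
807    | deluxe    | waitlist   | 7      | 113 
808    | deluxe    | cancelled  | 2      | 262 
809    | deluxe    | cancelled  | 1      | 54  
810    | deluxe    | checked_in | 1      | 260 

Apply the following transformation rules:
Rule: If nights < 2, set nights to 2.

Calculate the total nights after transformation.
35

Step 1: 2 records have nights < 2
Step 2: These records originally summed to 2
Step 3: After setting to minimum: 2 × 2 = 4
Step 4: Unaffected records sum: 31
Step 5: Final sum = 4 + 31 = 35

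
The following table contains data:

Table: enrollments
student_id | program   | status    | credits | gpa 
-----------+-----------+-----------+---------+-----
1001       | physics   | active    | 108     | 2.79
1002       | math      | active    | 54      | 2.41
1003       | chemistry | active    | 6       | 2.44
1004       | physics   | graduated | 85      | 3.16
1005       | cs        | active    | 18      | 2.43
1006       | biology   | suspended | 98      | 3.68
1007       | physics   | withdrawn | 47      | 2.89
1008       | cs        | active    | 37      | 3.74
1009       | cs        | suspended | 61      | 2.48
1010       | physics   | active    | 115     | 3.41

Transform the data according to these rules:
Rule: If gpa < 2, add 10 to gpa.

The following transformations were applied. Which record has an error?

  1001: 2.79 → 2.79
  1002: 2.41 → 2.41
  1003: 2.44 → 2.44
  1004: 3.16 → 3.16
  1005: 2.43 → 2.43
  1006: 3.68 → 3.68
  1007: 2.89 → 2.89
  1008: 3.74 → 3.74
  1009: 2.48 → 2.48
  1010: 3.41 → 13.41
Record 1010 has an error. The correct transformed value should be 3.41, not 13.41.

Step 1: Check each record against the rule
Step 2: Record 1010 has gpa = 3.41
Step 3: Since 3.41 >= 2, the bonus should not have been applied
Step 4: Correct value = 3.41, but claimed value = 13.41
Conclusion: Record 1010 has the error.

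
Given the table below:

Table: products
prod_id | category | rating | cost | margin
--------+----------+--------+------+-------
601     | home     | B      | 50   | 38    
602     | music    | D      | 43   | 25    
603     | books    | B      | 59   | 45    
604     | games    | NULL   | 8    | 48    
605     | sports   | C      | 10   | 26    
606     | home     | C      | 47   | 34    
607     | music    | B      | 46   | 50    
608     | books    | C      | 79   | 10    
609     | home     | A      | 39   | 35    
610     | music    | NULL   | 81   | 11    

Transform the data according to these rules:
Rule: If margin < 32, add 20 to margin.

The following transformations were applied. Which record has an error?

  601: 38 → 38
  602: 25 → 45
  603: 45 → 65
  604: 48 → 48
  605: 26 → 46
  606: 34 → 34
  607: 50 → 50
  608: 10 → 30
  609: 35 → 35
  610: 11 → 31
Record 603 has an error. The correct transformed value should be 45, not 65.

Step 1: Check each record against the rule
Step 2: Record 603 has margin = 45
Step 3: Since 45 >= 32, the bonus should not have been applied
Step 4: Correct value = 45, but claimed value = 65
Conclusion: Record 603 has the error.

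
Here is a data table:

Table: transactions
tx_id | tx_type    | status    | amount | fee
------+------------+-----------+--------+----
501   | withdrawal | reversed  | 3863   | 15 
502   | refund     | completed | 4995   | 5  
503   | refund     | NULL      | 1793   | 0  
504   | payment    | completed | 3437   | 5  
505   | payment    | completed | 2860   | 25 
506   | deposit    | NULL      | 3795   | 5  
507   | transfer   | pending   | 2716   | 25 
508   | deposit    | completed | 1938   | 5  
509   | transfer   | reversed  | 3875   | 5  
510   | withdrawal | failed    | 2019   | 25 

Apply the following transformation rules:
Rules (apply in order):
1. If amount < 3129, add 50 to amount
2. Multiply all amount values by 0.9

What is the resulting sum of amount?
28386.9

Step 1: Apply Rule 1 - Add 50 to records with amount < 3129
  - 5 records affected: 11326 + (5 × 50) = 11576
  - Unaffected records: 19965
  - Sum after Rule 1: 31541
Step 2: Apply Rule 2 - Multiply all by 0.9
  - 31541 × 0.9 = 28386.9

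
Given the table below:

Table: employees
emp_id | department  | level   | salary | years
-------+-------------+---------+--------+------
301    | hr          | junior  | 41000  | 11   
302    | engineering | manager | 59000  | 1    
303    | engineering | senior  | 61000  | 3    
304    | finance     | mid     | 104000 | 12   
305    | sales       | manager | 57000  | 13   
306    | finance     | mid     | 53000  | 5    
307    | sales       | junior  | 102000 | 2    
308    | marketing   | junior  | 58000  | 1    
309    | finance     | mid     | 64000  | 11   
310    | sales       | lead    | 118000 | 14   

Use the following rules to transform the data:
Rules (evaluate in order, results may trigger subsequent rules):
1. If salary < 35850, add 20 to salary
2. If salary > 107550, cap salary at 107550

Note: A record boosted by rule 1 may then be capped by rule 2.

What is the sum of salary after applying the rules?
706550

Step 1: Apply rule 1 to records with salary < 35850
  - 0 records get bonus of 20
  - Of these, 0 records then exceed 107550 and get capped
Step 2: Apply rule 2 to records with salary > 107550
  - 1 records (original) are capped
Step 3: Calculate final sum = 706550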